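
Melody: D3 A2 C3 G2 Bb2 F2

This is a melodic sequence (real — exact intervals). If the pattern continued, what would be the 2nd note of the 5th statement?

Db2

The unit is 2 notes. Position-2 pitches of the 3 shown cells: A2, G2, F2.
Extending down a 2nd: Eb2 → Db2.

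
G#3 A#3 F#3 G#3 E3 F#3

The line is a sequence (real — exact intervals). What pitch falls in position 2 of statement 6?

C3

With 2-note cells, note 2 of each statement runs A#3, G#3, F#3.
Each moves down a 2nd. Continuing: E3 → D3 → C3.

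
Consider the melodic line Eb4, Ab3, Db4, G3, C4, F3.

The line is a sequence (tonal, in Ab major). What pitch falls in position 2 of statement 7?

Bb2

Grouping in 2s, the 2nd note of each cell is Ab3, G3, F3.
Each moves down a 2nd. Continuing: Eb3 → Db3 → C3 → Bb2.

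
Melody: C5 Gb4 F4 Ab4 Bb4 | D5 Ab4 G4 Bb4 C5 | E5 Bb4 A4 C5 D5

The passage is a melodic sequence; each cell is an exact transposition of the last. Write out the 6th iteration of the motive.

A#5 E5 D#5 F#5 G#5

Unit = 5 notes; the statements start on C5, D5, E5, moving up a 2nd each time.
Carrying on: F#5 → G#5 → A#5.
Statement 6 starts on A#5 and keeps the same exact contour: A#5 E5 D#5 F#5 G#5.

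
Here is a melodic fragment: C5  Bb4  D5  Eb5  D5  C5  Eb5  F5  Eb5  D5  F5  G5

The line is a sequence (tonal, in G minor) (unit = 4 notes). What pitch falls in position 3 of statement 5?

A5

The unit is 4 notes. Position-3 pitches of the 3 shown cells: D5, Eb5, F5.
Each moves up a 2nd. Continuing: G5 → A5.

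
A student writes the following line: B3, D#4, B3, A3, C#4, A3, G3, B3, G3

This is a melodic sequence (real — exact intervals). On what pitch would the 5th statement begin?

Taking 3-note groups, the heads are B3, A3, G3: the pattern moves down a 2nd.
Continuing: F3 → Eb3. Statement 5 starts on Eb3.

Eb3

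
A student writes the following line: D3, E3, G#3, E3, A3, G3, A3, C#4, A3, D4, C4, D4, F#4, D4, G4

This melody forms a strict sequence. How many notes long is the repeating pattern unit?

5

15 notes total. Splitting into 3 groups of 5:
D3 E3 G#3 E3 A3 | G3 A3 C#4 A3 D4 | C4 D4 F#4 D4 G4
Every group is a transposition up a 4th of the one before; no shorter unit works.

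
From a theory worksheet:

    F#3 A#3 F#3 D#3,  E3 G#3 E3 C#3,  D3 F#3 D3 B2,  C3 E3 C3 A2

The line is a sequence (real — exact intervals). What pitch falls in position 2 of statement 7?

Grouping in 4s, the 2nd note of each cell is A#3, G#3, F#3, E3.
Carrying that down a 2nd forward: D3 → C3 → Bb2.

Bb2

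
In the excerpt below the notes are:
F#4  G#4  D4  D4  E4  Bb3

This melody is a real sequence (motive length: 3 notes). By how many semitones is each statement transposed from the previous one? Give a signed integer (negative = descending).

-4

The 3-note cells begin on F#4, D4 — each down a 3rd from the last.
F#4→D4 is 62 − 66 = -4 semitones.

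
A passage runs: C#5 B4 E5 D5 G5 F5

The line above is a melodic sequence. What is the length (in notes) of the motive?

There are 6 notes; a 2-note unit gives 3 cells:
C#5 B4 | E5 D5 | G5 F5
Every group is a transposition up a 3rd of the one before; no shorter unit works.

2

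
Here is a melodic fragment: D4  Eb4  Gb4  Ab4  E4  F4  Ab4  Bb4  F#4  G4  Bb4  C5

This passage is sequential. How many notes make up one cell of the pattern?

12 notes total. Splitting into 3 groups of 4:
D4 Eb4 Gb4 Ab4 | E4 F4 Ab4 Bb4 | F#4 G4 Bb4 C5
That's a consistent up a 2nd shift per cell, and no other grouping gives one.

4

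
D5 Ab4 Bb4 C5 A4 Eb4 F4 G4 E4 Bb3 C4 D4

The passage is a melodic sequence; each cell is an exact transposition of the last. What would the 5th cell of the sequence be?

With a 4-note motive the entries are D5, A4, E4, each down a 4th from the previous.
Carrying on: B3 → F#3.
From F#3 the exact shape gives F#3 C3 D3 E3.

F#3 C3 D3 E3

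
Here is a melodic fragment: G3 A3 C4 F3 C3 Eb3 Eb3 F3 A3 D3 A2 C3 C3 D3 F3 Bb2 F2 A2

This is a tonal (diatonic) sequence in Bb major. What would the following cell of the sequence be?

Unit = 6 notes; the statements start on G3, Eb3, C3, moving down a 3rd each time.
So cell 4 is A2 Bb2 D3 G2 D2 F2.

A2 Bb2 D3 G2 D2 F2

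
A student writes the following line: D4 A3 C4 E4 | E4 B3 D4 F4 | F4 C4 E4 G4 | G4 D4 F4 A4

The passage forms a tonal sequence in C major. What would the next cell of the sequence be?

The 4-note cells begin on D4, E4, F4, G4 — each up a 2nd from the last.
From A4 the diatonic shape gives A4 E4 G4 B4.

A4 E4 G4 B4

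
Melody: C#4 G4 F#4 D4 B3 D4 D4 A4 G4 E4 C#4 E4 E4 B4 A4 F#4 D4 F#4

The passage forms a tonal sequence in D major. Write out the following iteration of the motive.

Taking 6-note groups, the heads are C#4, D4, E4: the pattern moves up a 2nd.
Statement 4 starts on F#4 and keeps the same diatonic contour: F#4 C#5 B4 G4 E4 G4.

F#4 C#5 B4 G4 E4 G4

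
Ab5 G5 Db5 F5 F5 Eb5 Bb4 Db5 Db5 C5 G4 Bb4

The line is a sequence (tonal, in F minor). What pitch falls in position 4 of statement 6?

Grouping in 4s, the 4th note of each cell is F5, Db5, Bb4.
Carrying that down a 3rd forward: G4 → Eb4 → C4.

C4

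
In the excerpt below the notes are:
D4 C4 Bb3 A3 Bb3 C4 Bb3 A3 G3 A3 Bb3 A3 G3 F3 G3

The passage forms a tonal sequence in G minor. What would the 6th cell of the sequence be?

Unit = 5 notes; the statements start on D4, C4, Bb3, moving down a 2nd each time.
Carrying on: A3 → G3 → F3.
So cell 6 is F3 Eb3 D3 C3 D3.

F3 Eb3 D3 C3 D3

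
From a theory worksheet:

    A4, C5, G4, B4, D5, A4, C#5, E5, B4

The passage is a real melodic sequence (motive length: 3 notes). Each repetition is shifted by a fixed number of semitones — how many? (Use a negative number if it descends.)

2

The 3-note cells begin on A4, B4, C#5 — each up a 2nd from the last.
A4→B4 is 71 − 69 = 2 semitones.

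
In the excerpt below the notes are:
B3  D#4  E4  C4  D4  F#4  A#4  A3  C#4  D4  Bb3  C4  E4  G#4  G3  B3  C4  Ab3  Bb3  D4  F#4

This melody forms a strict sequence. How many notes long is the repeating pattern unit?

There are 21 notes; a 7-note unit gives 3 cells:
B3 D#4 E4 C4 D4 F#4 A#4 | A3 C#4 D4 Bb3 C4 E4 G#4 | G3 B3 C4 Ab3 Bb3 D4 F#4
That's a consistent down a 2nd shift per cell, and no other grouping gives one.

7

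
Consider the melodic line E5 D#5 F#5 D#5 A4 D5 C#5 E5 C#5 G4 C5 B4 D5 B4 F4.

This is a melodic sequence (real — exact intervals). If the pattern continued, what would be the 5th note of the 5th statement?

With 5-note cells, note 5 of each statement runs A4, G4, F4.
Each moves down a 2nd. Continuing: Eb4 → Db4.

Db4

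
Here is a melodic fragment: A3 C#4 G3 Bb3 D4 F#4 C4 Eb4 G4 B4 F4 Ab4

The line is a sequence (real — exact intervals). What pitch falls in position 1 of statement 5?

The unit is 4 notes. Position-1 pitches of the 3 shown cells: A3, D4, G4.
Carrying that up a 4th forward: C5 → F5.

F5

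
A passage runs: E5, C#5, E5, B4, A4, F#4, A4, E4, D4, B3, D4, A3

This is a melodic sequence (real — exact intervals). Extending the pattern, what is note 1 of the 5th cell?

C3

With 4-note cells, note 1 of each statement runs E5, A4, D4.
Extending down a 5th: G3 → C3.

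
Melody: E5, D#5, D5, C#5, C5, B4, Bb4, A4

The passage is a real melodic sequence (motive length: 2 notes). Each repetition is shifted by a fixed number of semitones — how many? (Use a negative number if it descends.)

Unit = 2 notes; the statements start on E5, D5, C5, Bb4, moving down a 2nd each time.
E5→D5 is 74 − 76 = -2 semitones.

-2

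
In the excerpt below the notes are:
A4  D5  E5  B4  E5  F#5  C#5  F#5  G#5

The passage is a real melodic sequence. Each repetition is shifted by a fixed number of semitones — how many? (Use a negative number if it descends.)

2

The 3-note cells begin on A4, B4, C#5 — each up a 2nd from the last.
Counting half-steps from A4 to B4: 2.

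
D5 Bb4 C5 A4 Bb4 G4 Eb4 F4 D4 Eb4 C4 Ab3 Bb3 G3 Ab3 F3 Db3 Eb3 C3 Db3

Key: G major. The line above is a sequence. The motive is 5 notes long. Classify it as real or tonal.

Each cell has the same semitone pattern (-4, 2, -3, 1) — intervals are preserved exactly.
And Bb4 lies outside G major, so the sequence is real rather than tonal.

real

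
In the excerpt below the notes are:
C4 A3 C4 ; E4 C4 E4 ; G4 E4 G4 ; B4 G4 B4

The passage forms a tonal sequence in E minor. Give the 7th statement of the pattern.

With a 3-note motive the entries are C4, E4, G4, B4, each up a 3rd from the previous.
Extending up a 3rd: D5 → F#5 → A5.
From A5 the diatonic shape gives A5 F#5 A5.

A5 F#5 A5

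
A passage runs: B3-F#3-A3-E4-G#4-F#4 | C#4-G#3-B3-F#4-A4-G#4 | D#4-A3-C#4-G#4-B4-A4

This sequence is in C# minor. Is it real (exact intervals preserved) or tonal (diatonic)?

Every note is diatonic to C# minor.
Cell 1 has +4 semitones from note 4 to 5, but cell 2 has +3 — the interval quality changes while the contour stays the same, which is the hallmark of a tonal sequence.

tonal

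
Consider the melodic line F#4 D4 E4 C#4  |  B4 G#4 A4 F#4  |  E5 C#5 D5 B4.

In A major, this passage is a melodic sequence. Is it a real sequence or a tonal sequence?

tonal

Every note is diatonic to A major.
Cell 1 has -4 semitones from note 1 to 2, but cell 2 has -3 — the interval quality changes while the contour stays the same, which is the hallmark of a tonal sequence.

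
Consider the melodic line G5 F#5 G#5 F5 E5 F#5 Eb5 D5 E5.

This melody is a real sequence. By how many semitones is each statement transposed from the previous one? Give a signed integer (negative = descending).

Taking 3-note groups, the heads are G5, F5, Eb5: the pattern moves down a 2nd.
Counting half-steps from G5 to F5: -2.

-2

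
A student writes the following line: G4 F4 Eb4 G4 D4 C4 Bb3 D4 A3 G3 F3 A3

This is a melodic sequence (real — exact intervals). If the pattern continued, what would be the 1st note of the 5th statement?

B2

With 4-note cells, note 1 of each statement runs G4, D4, A3.
Extending down a 4th: E3 → B2.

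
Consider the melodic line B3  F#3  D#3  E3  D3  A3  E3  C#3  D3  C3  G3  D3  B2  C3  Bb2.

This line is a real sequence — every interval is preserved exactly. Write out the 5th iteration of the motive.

Eb3 Bb2 G2 Ab2 Gb2

Unit = 5 notes; the statements start on B3, A3, G3, moving down a 2nd each time.
Extending down a 2nd: F3 → Eb3.
So cell 5 is Eb3 Bb2 G2 Ab2 Gb2.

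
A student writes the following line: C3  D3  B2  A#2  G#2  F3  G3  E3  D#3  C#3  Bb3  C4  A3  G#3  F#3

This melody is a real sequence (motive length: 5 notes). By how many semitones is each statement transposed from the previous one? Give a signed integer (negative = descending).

Unit = 5 notes; the statements start on C3, F3, Bb3, moving up a 4th each time.
Counting half-steps from C3 to F3: 5.

5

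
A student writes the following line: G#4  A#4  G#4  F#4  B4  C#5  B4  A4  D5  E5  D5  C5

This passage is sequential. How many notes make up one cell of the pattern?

12 notes total. Splitting into 3 groups of 4:
G#4 A#4 G#4 F#4 | B4 C#5 B4 A4 | D5 E5 D5 C5
Each cell is the previous one up a 3rd — so the unit is 4 notes.

4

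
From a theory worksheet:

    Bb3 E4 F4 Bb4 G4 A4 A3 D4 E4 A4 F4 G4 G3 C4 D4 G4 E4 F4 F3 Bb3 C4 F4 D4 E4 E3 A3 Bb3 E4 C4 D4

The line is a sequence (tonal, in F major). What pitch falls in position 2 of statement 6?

G3

With 6-note cells, note 2 of each statement runs E4, D4, C4, Bb3, A3.
From A3, down a 2nd gives G3.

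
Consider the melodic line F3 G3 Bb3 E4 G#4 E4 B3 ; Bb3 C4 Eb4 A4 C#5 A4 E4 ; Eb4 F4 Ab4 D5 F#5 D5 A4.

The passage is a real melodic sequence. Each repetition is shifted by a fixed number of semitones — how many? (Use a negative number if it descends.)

Taking 7-note groups, the heads are F3, Bb3, Eb4: the pattern moves up a 4th.
F3→Bb3 is 58 − 53 = 5 semitones.

5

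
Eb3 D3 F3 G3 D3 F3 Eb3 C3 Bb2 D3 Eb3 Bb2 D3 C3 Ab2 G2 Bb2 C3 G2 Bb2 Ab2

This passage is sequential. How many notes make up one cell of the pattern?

Try groups of 7 (3 cells in 21 notes):
Eb3 D3 F3 G3 D3 F3 Eb3 | C3 Bb2 D3 Eb3 Bb2 D3 C3 | Ab2 G2 Bb2 C3 G2 Bb2 Ab2
Each cell is the previous one down a 3rd — so the unit is 7 notes.

7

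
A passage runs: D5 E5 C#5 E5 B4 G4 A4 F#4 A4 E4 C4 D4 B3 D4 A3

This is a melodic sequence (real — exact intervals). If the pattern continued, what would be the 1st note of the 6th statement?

Eb2

The unit is 5 notes. Position-1 pitches of the 3 shown cells: D5, G4, C4.
Extending down a 5th: F3 → Bb2 → Eb2.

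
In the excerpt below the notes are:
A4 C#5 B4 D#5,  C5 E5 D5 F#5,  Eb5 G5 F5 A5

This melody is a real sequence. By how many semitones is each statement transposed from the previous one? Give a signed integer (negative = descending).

The 4-note cells begin on A4, C5, Eb5 — each up a 3rd from the last.
A4→C5 is 72 − 69 = 3 semitones.

3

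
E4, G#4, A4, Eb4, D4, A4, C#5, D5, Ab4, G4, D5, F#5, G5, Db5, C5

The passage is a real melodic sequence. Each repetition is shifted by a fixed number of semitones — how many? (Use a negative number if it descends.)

Taking 5-note groups, the heads are E4, A4, D5: the pattern moves up a 4th.
E4→A4 is 69 − 64 = 5 semitones.

5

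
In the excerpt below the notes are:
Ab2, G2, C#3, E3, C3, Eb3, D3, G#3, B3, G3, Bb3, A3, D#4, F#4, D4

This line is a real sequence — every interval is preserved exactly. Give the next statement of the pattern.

F4 E4 A#4 C#5 A4

With a 5-note motive the entries are Ab2, Eb3, Bb3, each up a 5th from the previous.
Statement 4 starts on F4 and keeps the same exact contour: F4 E4 A#4 C#5 A4.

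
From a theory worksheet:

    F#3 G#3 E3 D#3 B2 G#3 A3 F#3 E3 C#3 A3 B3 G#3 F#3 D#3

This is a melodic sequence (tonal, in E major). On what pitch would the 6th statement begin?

D#4

With a 5-note motive the entries are F#3, G#3, A3, each up a 2nd from the previous.
Extending the heads up a 2nd: B3 → C#4 → D#4.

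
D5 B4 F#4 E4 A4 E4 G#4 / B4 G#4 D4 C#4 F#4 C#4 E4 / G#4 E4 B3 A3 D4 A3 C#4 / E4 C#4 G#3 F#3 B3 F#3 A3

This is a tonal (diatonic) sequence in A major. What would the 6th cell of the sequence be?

The 7-note cells begin on D5, B4, G#4, E4 — each down a 3rd from the last.
Extending down a 3rd: C#4 → A3.
Statement 6 starts on A3 and keeps the same diatonic contour: A3 F#3 C#3 B2 E3 B2 D3.

A3 F#3 C#3 B2 E3 B2 D3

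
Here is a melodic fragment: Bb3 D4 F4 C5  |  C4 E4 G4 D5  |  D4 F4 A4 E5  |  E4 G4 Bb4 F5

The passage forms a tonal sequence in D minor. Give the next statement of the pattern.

The 4-note cells begin on Bb3, C4, D4, E4 — each up a 2nd from the last.
So cell 5 is F4 A4 C5 G5.

F4 A4 C5 G5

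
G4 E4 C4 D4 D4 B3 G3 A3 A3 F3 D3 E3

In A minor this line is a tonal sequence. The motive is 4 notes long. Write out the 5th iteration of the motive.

Taking 4-note groups, the heads are G4, D4, A3: the pattern moves down a 4th.
Continuing the starts: E3 → B2.
Statement 5 starts on B2 and keeps the same diatonic contour: B2 G2 E2 F2.

B2 G2 E2 F2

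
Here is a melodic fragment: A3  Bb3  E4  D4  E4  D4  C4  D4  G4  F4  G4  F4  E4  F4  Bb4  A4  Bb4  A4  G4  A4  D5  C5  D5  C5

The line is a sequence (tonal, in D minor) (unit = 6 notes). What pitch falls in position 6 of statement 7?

Bb5

With 6-note cells, note 6 of each statement runs D4, F4, A4, C5.
Carrying that up a 3rd forward: E5 → G5 → Bb5.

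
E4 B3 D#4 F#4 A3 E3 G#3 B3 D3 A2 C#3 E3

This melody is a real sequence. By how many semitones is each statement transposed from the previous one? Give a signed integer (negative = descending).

-7

The 4-note cells begin on E4, A3, D3 — each down a 5th from the last.
E4→A3 is 57 − 64 = -7 semitones.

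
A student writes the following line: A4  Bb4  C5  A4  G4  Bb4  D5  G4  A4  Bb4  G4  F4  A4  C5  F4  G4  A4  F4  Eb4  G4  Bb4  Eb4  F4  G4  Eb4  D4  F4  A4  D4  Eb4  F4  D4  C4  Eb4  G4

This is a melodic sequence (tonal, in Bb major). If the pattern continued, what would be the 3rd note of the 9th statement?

Grouping in 7s, the 3rd note of each cell is C5, Bb4, A4, G4, F4.
Each moves down a 2nd. Continuing: Eb4 → D4 → C4 → Bb3.

Bb3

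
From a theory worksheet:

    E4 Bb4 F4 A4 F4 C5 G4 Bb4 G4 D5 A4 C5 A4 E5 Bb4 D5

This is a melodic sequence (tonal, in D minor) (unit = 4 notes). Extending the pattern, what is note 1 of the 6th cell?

C5

With 4-note cells, note 1 of each statement runs E4, F4, G4, A4.
Extending up a 2nd: Bb4 → C5.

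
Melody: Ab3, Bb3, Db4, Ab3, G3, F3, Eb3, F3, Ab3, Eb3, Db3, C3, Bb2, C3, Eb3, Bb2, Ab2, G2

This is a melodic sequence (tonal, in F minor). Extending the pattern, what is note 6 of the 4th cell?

Grouping in 6s, the 6th note of each cell is F3, C3, G2.
One more down a 4th gives Db2.

Db2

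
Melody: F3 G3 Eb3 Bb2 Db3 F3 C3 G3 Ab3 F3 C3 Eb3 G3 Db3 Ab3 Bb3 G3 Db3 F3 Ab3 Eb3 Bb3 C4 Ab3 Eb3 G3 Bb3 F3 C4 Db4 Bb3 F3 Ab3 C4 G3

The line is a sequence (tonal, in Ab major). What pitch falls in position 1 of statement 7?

Eb4

With 7-note cells, note 1 of each statement runs F3, G3, Ab3, Bb3, C4.
Carrying that up a 2nd forward: Db4 → Eb4.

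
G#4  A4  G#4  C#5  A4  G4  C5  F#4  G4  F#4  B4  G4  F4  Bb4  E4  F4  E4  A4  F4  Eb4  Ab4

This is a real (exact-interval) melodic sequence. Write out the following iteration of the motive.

The 7-note cells begin on G#4, F#4, E4 — each down a 2nd from the last.
Statement 4 starts on D4 and keeps the same exact contour: D4 Eb4 D4 G4 Eb4 Db4 Gb4.

D4 Eb4 D4 G4 Eb4 Db4 Gb4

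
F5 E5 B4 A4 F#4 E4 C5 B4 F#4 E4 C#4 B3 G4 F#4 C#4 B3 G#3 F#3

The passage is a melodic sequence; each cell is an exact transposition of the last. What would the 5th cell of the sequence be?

A3 G#3 D#3 C#3 A#2 G#2

The 6-note cells begin on F5, C5, G4 — each down a 4th from the last.
Carrying on: D4 → A3.
From A3 the exact shape gives A3 G#3 D#3 C#3 A#2 G#2.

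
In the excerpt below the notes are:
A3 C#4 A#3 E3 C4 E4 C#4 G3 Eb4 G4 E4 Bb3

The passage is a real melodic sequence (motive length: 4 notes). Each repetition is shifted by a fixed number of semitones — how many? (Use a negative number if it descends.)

3

With a 4-note motive the entries are A3, C4, Eb4, each up a 3rd from the previous.
Counting half-steps from A3 to C4: 3.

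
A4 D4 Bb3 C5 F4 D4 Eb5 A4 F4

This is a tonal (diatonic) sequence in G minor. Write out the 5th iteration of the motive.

Taking 3-note groups, the heads are A4, C5, Eb5: the pattern moves up a 3rd.
Carrying on: G5 → Bb5.
From Bb5 the diatonic shape gives Bb5 Eb5 C5.

Bb5 Eb5 C5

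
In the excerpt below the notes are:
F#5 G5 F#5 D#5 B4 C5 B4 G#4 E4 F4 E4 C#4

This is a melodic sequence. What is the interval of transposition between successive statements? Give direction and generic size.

Unit = 4 notes; the statements start on F#5, B4, E4, moving down a 5th each time.
F#5 to B4 is down a 5th.

down a 5th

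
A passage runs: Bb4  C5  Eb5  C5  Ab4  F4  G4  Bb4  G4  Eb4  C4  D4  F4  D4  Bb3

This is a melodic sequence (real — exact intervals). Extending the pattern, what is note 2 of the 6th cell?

B2

With 5-note cells, note 2 of each statement runs C5, G4, D4.
Each moves down a 4th. Continuing: A3 → E3 → B2.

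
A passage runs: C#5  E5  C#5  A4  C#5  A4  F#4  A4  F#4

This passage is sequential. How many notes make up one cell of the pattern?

3

There are 9 notes; a 3-note unit gives 3 cells:
C#5 E5 C#5 | A4 C#5 A4 | F#4 A4 F#4
That's a consistent down a 3rd shift per cell, and no other grouping gives one.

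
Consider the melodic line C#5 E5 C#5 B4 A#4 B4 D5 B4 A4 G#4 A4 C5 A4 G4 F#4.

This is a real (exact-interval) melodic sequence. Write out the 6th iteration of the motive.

Eb4 Gb4 Eb4 Db4 C4

Unit = 5 notes; the statements start on C#5, B4, A4, moving down a 2nd each time.
Carrying on: G4 → F4 → Eb4.
So cell 6 is Eb4 Gb4 Eb4 Db4 C4.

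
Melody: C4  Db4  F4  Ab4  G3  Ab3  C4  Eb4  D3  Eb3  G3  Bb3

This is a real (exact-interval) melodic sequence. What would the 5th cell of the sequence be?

E2 F2 A2 C3

Unit = 4 notes; the statements start on C4, G3, D3, moving down a 4th each time.
Continuing the starts: A2 → E2.
From E2 the exact shape gives E2 F2 A2 C3.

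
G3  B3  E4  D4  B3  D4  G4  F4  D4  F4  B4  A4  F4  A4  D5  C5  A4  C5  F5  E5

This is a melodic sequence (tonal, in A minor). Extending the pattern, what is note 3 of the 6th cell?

With 4-note cells, note 3 of each statement runs E4, G4, B4, D5, F5.
One more up a 3rd gives A5.

A5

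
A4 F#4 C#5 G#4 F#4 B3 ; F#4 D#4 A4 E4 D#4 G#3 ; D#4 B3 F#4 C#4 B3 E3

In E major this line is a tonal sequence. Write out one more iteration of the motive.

Taking 6-note groups, the heads are A4, F#4, D#4: the pattern moves down a 3rd.
From B3 the diatonic shape gives B3 G#3 D#4 A3 G#3 C#3.

B3 G#3 D#4 A3 G#3 C#3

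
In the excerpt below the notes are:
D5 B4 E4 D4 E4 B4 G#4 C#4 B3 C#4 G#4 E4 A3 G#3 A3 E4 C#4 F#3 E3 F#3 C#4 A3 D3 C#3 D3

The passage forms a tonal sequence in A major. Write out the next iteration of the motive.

A3 F#3 B2 A2 B2

The 5-note cells begin on D5, B4, G#4, E4, C#4 — each down a 3rd from the last.
Statement 6 starts on A3 and keeps the same diatonic contour: A3 F#3 B2 A2 B2.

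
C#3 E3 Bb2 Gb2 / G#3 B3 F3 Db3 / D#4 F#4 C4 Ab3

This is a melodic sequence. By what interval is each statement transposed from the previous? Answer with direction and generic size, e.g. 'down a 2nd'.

Taking 4-note groups, the heads are C#3, G#3, D#4: the pattern moves up a 5th.
From C#3 to G#3: up a 5th.

up a 5th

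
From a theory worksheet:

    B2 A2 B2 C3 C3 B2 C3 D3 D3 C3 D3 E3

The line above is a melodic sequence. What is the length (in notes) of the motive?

4

Try groups of 4 (3 cells in 12 notes):
B2 A2 B2 C3 | C3 B2 C3 D3 | D3 C3 D3 E3
That's a consistent up a 2nd shift per cell, and no other grouping gives one.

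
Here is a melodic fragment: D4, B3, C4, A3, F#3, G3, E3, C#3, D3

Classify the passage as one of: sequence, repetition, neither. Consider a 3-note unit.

Each 3-note cell is the previous one transposed down a 4th.

sequence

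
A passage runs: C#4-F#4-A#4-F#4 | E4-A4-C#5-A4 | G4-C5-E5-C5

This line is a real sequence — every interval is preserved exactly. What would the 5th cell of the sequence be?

Unit = 4 notes; the statements start on C#4, E4, G4, moving up a 3rd each time.
Carrying on: Bb4 → Db5.
From Db5 the exact shape gives Db5 Gb5 Bb5 Gb5.

Db5 Gb5 Bb5 Gb5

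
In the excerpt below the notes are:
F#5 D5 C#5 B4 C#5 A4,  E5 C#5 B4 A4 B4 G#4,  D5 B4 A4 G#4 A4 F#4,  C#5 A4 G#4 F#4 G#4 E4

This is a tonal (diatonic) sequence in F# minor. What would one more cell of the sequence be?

B4 G#4 F#4 E4 F#4 D4

Taking 6-note groups, the heads are F#5, E5, D5, C#5: the pattern moves down a 2nd.
From B4 the diatonic shape gives B4 G#4 F#4 E4 F#4 D4.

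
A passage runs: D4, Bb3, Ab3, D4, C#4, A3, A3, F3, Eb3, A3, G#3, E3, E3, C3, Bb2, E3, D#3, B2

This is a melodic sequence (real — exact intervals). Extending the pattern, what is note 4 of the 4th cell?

With 6-note cells, note 4 of each statement runs D4, A3, E3.
One more down a 4th gives B2.

B2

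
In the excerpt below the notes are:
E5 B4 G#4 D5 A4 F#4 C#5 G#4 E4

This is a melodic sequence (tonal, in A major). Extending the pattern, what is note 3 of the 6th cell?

B3

Grouping in 3s, the 3rd note of each cell is G#4, F#4, E4.
Carrying that down a 2nd forward: D4 → C#4 → B3.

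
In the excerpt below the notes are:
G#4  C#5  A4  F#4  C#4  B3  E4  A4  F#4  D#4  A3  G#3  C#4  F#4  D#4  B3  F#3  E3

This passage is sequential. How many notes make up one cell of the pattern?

Try groups of 6 (3 cells in 18 notes):
G#4 C#5 A4 F#4 C#4 B3 | E4 A4 F#4 D#4 A3 G#3 | C#4 F#4 D#4 B3 F#3 E3
That's a consistent down a 3rd shift per cell, and no other grouping gives one.

6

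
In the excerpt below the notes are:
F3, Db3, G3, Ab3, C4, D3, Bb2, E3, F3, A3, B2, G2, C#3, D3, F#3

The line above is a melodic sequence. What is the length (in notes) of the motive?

Try groups of 5 (3 cells in 15 notes):
F3 Db3 G3 Ab3 C4 | D3 Bb2 E3 F3 A3 | B2 G2 C#3 D3 F#3
That's a consistent down a 3rd shift per cell, and no other grouping gives one.

5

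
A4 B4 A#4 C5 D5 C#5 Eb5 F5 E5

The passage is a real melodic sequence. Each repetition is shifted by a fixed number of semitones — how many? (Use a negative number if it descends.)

Taking 3-note groups, the heads are A4, C5, Eb5: the pattern moves up a 3rd.
Counting half-steps from A4 to C5: 3.

3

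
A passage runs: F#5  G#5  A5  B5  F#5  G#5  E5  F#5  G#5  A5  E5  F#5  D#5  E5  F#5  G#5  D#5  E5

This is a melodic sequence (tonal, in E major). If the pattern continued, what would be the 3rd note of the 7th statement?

B4

With 6-note cells, note 3 of each statement runs A5, G#5, F#5.
Each moves down a 2nd. Continuing: E5 → D#5 → C#5 → B4.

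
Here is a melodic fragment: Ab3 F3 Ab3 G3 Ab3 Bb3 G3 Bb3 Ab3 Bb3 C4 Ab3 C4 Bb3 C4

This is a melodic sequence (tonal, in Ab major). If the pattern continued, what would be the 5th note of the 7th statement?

The unit is 5 notes. Position-5 pitches of the 3 shown cells: Ab3, Bb3, C4.
Each moves up a 2nd. Continuing: Db4 → Eb4 → F4 → G4.

G4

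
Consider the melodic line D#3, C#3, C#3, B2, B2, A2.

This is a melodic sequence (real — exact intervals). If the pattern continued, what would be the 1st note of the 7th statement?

Grouping in 2s, the 1st note of each cell is D#3, C#3, B2.
Each moves down a 2nd. Continuing: A2 → G2 → F2 → Eb2.

Eb2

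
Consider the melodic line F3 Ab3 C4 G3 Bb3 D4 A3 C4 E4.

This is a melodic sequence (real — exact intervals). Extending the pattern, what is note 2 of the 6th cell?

Grouping in 3s, the 2nd note of each cell is Ab3, Bb3, C4.
Carrying that up a 2nd forward: D4 → E4 → F#4.

F#4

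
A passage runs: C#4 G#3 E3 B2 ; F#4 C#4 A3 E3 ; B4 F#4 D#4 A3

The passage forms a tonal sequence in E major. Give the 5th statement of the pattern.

A5 E5 C#5 G#4

With a 4-note motive the entries are C#4, F#4, B4, each up a 4th from the previous.
Extending up a 4th: E5 → A5.
So cell 5 is A5 E5 C#5 G#4.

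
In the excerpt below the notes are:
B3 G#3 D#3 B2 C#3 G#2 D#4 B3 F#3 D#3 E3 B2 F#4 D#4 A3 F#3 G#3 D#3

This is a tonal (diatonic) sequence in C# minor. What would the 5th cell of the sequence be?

With a 6-note motive the entries are B3, D#4, F#4, each up a 3rd from the previous.
Extending up a 3rd: A4 → C#5.
So cell 5 is C#5 A4 E4 C#4 D#4 A3.

C#5 A4 E4 C#4 D#4 A3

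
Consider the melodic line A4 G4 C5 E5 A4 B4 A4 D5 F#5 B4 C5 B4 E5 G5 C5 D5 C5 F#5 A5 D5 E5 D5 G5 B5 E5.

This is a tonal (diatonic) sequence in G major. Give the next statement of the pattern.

F#5 E5 A5 C6 F#5

Unit = 5 notes; the statements start on A4, B4, C5, D5, E5, moving up a 2nd each time.
From F#5 the diatonic shape gives F#5 E5 A5 C6 F#5.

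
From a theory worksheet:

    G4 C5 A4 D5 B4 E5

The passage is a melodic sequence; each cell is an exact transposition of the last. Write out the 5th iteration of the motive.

D#5 G#5

Unit = 2 notes; the statements start on G4, A4, B4, moving up a 2nd each time.
Carrying on: C#5 → D#5.
From D#5 the exact shape gives D#5 G#5.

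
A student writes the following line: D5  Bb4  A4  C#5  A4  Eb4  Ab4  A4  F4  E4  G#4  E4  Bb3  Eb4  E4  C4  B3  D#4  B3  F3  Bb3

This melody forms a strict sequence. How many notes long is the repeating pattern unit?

21 notes total. Splitting into 3 groups of 7:
D5 Bb4 A4 C#5 A4 Eb4 Ab4 | A4 F4 E4 G#4 E4 Bb3 Eb4 | E4 C4 B3 D#4 B3 F3 Bb3
Every group is a transposition down a 4th of the one before; no shorter unit works.

7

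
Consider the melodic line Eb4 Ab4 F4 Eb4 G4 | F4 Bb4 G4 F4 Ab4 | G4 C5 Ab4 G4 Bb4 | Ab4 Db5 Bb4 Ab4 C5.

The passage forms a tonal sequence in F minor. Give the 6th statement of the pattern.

Unit = 5 notes; the statements start on Eb4, F4, G4, Ab4, moving up a 2nd each time.
Continuing the starts: Bb4 → C5.
From C5 the diatonic shape gives C5 F5 Db5 C5 Eb5.

C5 F5 Db5 C5 Eb5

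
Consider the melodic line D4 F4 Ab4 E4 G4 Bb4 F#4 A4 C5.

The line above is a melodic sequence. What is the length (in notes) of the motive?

3

Try groups of 3 (3 cells in 9 notes):
D4 F4 Ab4 | E4 G4 Bb4 | F#4 A4 C5
Every group is a transposition up a 2nd of the one before; no shorter unit works.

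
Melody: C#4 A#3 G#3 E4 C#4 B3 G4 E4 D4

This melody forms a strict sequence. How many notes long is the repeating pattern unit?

3

9 notes total. Splitting into 3 groups of 3:
C#4 A#3 G#3 | E4 C#4 B3 | G4 E4 D4
Every group is a transposition up a 3rd of the one before; no shorter unit works.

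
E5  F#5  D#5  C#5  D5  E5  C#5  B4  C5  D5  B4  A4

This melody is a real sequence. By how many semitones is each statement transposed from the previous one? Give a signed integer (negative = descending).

With a 4-note motive the entries are E5, D5, C5, each down a 2nd from the previous.
E5→D5 is 74 − 76 = -2 semitones.

-2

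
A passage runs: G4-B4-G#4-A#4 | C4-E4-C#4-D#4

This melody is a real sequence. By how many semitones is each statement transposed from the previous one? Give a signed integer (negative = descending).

-7

Unit = 4 notes; the statements start on G4, C4, moving down a 5th each time.
G4→C4 is 60 − 67 = -7 semitones.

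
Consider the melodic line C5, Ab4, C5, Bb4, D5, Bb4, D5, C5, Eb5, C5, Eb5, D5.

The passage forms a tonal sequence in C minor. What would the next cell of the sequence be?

F5 D5 F5 Eb5

Taking 4-note groups, the heads are C5, D5, Eb5: the pattern moves up a 2nd.
So cell 4 is F5 D5 F5 Eb5.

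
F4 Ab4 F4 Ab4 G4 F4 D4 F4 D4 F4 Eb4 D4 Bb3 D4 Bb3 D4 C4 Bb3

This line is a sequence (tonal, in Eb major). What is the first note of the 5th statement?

The 6-note cells begin on F4, D4, Bb3 — each down a 3rd from the last.
Extending the heads down a 3rd: G3 → Eb3.

Eb3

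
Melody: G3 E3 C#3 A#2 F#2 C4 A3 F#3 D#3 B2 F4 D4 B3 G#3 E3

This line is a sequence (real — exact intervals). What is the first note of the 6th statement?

Ab5

Unit = 5 notes; the statements start on G3, C4, F4, moving up a 4th each time.
Extending the heads up a 4th: Bb4 → Eb5 → Ab5.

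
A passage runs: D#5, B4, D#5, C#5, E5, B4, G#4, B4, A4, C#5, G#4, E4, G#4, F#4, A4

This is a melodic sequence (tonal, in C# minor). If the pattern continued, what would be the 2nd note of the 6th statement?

F#3

Grouping in 5s, the 2nd note of each cell is B4, G#4, E4.
Extending down a 3rd: C#4 → A3 → F#3.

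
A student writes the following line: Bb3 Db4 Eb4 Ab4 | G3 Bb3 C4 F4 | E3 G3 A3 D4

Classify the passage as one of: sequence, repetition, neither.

Each 4-note cell is the previous one transposed down a 3rd.

sequence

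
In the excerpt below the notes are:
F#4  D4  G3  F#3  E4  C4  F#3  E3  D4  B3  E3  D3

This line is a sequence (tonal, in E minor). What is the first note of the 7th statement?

With a 4-note motive the entries are F#4, E4, D4, each down a 2nd from the previous.
Extending the heads down a 2nd: C4 → B3 → A3 → G3.

G3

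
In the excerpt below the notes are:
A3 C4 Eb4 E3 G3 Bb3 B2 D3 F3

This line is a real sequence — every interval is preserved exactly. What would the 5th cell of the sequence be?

The 3-note cells begin on A3, E3, B2 — each down a 4th from the last.
Continuing the starts: F#2 → C#2.
From C#2 the exact shape gives C#2 E2 G2.

C#2 E2 G2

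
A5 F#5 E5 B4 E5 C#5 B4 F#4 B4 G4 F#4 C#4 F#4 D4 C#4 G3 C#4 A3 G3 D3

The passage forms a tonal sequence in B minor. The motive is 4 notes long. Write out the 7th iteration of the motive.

Unit = 4 notes; the statements start on A5, E5, B4, F#4, C#4, moving down a 4th each time.
Carrying on: G3 → D3.
So cell 7 is D3 B2 A2 E2.

D3 B2 A2 E2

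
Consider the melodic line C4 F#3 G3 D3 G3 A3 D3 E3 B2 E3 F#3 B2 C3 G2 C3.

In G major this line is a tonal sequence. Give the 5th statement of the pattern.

B2 E2 F#2 C2 F#2

Unit = 5 notes; the statements start on C4, A3, F#3, moving down a 3rd each time.
Carrying on: D3 → B2.
Statement 5 starts on B2 and keeps the same diatonic contour: B2 E2 F#2 C2 F#2.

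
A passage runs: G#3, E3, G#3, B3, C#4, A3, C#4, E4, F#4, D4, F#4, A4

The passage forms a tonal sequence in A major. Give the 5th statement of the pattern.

With a 4-note motive the entries are G#3, C#4, F#4, each up a 4th from the previous.
Continuing the starts: B4 → E5.
So cell 5 is E5 C#5 E5 G#5.

E5 C#5 E5 G#5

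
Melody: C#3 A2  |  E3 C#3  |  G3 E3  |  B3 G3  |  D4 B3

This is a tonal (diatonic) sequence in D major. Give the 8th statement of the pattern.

C#5 A4

The 2-note cells begin on C#3, E3, G3, B3, D4 — each up a 3rd from the last.
Carrying on: F#4 → A4 → C#5.
Statement 8 starts on C#5 and keeps the same diatonic contour: C#5 A4.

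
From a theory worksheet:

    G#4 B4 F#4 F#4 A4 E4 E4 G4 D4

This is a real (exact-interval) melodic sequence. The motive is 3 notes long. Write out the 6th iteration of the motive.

Bb3 Db4 Ab3

Unit = 3 notes; the statements start on G#4, F#4, E4, moving down a 2nd each time.
Continuing the starts: D4 → C4 → Bb3.
So cell 6 is Bb3 Db4 Ab3.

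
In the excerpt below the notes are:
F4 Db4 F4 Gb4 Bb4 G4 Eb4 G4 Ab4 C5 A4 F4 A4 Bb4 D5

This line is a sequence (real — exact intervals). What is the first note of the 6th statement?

The 5-note cells begin on F4, G4, A4 — each up a 2nd from the last.
Extending the heads up a 2nd: B4 → C#5 → D#5.

D#5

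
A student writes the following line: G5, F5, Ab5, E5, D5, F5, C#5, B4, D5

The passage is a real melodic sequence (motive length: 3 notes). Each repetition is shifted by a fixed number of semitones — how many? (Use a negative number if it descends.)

With a 3-note motive the entries are G5, E5, C#5, each down a 3rd from the previous.
G5 to E5 spans -3 semitones.

-3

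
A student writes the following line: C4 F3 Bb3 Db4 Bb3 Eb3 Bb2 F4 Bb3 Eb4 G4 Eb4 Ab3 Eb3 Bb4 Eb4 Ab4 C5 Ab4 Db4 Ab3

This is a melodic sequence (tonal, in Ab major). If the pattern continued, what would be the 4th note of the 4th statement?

The unit is 7 notes. Position-4 pitches of the 3 shown cells: Db4, G4, C5.
From C5, up a 4th gives F5.

F5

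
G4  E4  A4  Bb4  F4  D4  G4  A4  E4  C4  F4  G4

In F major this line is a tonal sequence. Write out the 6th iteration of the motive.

Taking 4-note groups, the heads are G4, F4, E4: the pattern moves down a 2nd.
Extending down a 2nd: D4 → C4 → Bb3.
Statement 6 starts on Bb3 and keeps the same diatonic contour: Bb3 G3 C4 D4.

Bb3 G3 C4 D4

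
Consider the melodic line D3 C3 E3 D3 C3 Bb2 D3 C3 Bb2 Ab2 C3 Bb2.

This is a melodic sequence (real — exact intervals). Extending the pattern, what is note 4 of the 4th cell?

Ab2

Grouping in 4s, the 4th note of each cell is D3, C3, Bb2.
Each moves down a 2nd; the next is Ab2.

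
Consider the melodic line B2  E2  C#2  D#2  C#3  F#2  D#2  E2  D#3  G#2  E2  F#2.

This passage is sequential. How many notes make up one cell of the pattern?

4

12 notes total. Splitting into 3 groups of 4:
B2 E2 C#2 D#2 | C#3 F#2 D#2 E2 | D#3 G#2 E2 F#2
Each cell is the previous one up a 2nd — so the unit is 4 notes.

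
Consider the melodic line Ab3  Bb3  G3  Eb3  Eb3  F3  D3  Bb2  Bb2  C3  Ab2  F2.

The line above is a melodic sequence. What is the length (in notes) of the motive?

4

Try groups of 4 (3 cells in 12 notes):
Ab3 Bb3 G3 Eb3 | Eb3 F3 D3 Bb2 | Bb2 C3 Ab2 F2
That's a consistent down a 4th shift per cell, and no other grouping gives one.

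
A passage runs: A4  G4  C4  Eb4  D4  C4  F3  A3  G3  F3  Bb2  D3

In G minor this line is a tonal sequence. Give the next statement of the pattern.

With a 4-note motive the entries are A4, D4, G3, each down a 5th from the previous.
Statement 4 starts on C3 and keeps the same diatonic contour: C3 Bb2 Eb2 G2.

C3 Bb2 Eb2 G2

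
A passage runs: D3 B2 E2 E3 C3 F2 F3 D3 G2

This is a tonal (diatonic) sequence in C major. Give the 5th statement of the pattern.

A3 F3 B2

The 3-note cells begin on D3, E3, F3 — each up a 2nd from the last.
Extending up a 2nd: G3 → A3.
So cell 5 is A3 F3 B2.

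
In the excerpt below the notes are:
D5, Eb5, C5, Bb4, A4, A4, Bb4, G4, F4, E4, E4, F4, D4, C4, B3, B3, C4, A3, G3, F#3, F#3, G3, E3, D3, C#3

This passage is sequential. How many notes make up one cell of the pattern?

Try groups of 5 (5 cells in 25 notes):
D5 Eb5 C5 Bb4 A4 | A4 Bb4 G4 F4 E4 | E4 F4 D4 C4 B3 | B3 C4 A3 G3 F#3 | F#3 G3 E3 D3 C#3
Every group is a transposition down a 4th of the one before; no shorter unit works.

5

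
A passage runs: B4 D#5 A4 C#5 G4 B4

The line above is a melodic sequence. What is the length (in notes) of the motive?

There are 6 notes; a 2-note unit gives 3 cells:
B4 D#5 | A4 C#5 | G4 B4
Every group is a transposition down a 2nd of the one before; no shorter unit works.

2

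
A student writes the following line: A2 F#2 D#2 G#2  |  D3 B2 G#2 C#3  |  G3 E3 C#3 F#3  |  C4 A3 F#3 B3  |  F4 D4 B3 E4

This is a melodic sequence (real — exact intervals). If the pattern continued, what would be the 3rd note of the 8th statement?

Grouping in 4s, the 3rd note of each cell is D#2, G#2, C#3, F#3, B3.
Carrying that up a 4th forward: E4 → A4 → D5.

D5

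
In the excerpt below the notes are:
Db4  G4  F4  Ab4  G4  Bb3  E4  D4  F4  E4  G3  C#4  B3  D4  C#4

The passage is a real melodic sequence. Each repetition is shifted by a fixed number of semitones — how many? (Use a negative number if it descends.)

Taking 5-note groups, the heads are Db4, Bb3, G3: the pattern moves down a 3rd.
Counting half-steps from Db4 to Bb3: -3.

-3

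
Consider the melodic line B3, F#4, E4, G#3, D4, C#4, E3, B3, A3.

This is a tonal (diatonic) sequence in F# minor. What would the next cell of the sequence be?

C#3 G#3 F#3

With a 3-note motive the entries are B3, G#3, E3, each down a 3rd from the previous.
Statement 4 starts on C#3 and keeps the same diatonic contour: C#3 G#3 F#3.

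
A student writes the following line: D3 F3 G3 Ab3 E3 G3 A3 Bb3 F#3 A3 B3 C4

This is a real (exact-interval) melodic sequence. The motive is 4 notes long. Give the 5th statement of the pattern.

A#3 C#4 D#4 E4

Taking 4-note groups, the heads are D3, E3, F#3: the pattern moves up a 2nd.
Continuing the starts: G#3 → A#3.
Statement 5 starts on A#3 and keeps the same exact contour: A#3 C#4 D#4 E4.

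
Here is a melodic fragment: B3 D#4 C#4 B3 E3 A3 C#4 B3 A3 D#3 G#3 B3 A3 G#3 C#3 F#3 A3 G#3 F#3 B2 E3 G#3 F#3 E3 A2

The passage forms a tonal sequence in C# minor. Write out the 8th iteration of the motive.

With a 5-note motive the entries are B3, A3, G#3, F#3, E3, each down a 2nd from the previous.
Carrying on: D#3 → C#3 → B2.
So cell 8 is B2 D#3 C#3 B2 E2.

B2 D#3 C#3 B2 E2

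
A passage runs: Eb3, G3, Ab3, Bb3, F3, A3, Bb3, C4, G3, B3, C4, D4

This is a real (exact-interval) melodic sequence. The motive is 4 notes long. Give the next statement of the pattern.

A3 C#4 D4 E4

The 4-note cells begin on Eb3, F3, G3 — each up a 2nd from the last.
From A3 the exact shape gives A3 C#4 D4 E4.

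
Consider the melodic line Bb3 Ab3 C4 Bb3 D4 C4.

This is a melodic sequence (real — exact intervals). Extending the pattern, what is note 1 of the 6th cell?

The unit is 2 notes. Position-1 pitches of the 3 shown cells: Bb3, C4, D4.
Carrying that up a 2nd forward: E4 → F#4 → G#4.

G#4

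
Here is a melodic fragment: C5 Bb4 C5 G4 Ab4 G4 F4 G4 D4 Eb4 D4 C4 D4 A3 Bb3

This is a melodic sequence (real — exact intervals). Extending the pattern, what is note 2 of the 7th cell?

The unit is 5 notes. Position-2 pitches of the 3 shown cells: Bb4, F4, C4.
Carrying that down a 4th forward: G3 → D3 → A2 → E2.

E2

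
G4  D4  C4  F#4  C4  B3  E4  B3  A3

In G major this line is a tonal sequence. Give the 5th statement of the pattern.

C4 G3 F#3

Unit = 3 notes; the statements start on G4, F#4, E4, moving down a 2nd each time.
Carrying on: D4 → C4.
Statement 5 starts on C4 and keeps the same diatonic contour: C4 G3 F#3.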